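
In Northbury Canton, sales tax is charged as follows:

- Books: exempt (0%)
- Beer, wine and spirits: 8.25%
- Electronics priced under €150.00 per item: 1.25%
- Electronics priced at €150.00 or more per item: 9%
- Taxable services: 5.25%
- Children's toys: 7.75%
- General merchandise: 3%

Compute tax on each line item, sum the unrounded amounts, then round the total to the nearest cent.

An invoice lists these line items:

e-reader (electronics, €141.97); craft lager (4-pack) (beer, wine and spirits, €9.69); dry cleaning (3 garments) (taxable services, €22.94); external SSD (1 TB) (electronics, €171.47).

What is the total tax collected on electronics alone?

€17.21

E-reader €141.97: electronics, under €150.00 → 1.25% → €1.774625
External SSD (1 TB) €171.47: electronics, €150.00 or more → 9% → €15.4323
Tax on electronics: unrounded sum = €17.206925 → €17.21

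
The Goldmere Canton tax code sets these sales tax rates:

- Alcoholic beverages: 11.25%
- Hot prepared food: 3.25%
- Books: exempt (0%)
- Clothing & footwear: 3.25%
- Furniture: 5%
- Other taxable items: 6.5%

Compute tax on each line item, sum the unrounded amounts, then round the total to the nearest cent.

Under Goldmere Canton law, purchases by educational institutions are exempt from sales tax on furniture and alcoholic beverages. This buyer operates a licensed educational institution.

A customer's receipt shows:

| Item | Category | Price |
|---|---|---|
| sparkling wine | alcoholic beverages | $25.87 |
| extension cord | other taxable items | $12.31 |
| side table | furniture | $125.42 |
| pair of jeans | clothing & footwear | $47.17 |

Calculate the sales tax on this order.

Sparkling wine $25.87: alcoholic beverages, buyer-exempt → 0% → $0.00
Extension cord $12.31: other taxable items → 6.5% → $0.80015
Side table $125.42: furniture, buyer-exempt → 0% → $0.00
Pair of jeans $47.17: clothing & footwear → 3.25% → $1.533025
Unrounded tax sum = $2.333175 → $2.33

$2.33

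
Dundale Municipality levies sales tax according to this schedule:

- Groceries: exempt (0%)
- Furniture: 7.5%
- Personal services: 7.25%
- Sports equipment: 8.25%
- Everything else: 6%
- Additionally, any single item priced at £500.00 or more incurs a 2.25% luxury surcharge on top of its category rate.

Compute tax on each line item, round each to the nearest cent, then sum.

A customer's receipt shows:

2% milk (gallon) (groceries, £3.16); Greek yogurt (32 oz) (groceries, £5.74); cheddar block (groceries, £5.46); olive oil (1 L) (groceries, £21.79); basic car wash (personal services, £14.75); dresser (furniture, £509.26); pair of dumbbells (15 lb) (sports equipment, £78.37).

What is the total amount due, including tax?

£695.72

2% milk (gallon) £3.16: groceries → 0% → £0.00
Greek yogurt (32 oz) £5.74: groceries → 0% → £0.00
Cheddar block £5.46: groceries → 0% → £0.00
Olive oil (1 L) £21.79: groceries → 0% → £0.00
Basic car wash £14.75: personal services → 7.25% → £1.07
Dresser £509.26: furniture → 7.5% + 2.25% surcharge = 9.75% → £49.65
Pair of dumbbells (15 lb) £78.37: sports equipment → 8.25% → £6.47
Subtotal = £638.53; tax = £57.19; total due = £695.72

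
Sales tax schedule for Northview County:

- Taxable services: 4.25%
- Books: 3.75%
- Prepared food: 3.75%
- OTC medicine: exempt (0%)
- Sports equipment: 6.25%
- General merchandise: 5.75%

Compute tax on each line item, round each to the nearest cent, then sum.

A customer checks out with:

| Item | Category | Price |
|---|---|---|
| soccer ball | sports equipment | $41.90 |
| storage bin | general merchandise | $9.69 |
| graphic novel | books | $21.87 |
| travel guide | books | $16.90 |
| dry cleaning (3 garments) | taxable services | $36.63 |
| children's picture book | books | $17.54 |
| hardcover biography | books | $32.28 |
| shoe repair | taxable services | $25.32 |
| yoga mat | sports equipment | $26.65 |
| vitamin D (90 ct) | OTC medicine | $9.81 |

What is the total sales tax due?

$10.81

Soccer ball $41.90: sports equipment → 6.25% → $2.62
Storage bin $9.69: general merchandise → 5.75% → $0.56
Graphic novel $21.87: books → 3.75% → $0.82
Travel guide $16.90: books → 3.75% → $0.63
Dry cleaning (3 garments) $36.63: taxable services → 4.25% → $1.56
Children's picture book $17.54: books → 3.75% → $0.66
Hardcover biography $32.28: books → 3.75% → $1.21
Shoe repair $25.32: taxable services → 4.25% → $1.08
Yoga mat $26.65: sports equipment → 6.25% → $1.67
Vitamin D (90 ct) $9.81: OTC medicine → 0% → $0.00
Total tax = $2.62 + $0.56 + $0.82 + $0.63 + $1.56 + $0.66 + $1.21 + $1.08 + $1.67 = $10.81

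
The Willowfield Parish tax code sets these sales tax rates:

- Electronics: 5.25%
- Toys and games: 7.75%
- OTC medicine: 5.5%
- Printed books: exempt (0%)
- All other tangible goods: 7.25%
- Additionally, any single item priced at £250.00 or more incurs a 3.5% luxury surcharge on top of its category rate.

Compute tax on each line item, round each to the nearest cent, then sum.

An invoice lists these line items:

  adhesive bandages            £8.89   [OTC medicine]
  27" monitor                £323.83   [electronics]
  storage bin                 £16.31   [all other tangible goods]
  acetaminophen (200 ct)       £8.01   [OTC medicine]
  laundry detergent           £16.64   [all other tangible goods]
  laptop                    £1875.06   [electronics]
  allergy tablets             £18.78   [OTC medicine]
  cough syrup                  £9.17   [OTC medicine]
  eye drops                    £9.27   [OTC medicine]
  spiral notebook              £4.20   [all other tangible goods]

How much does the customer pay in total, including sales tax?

Adhesive bandages £8.89: OTC medicine → 5.5% → £0.49
27" monitor £323.83: electronics → 5.25% + 3.5% surcharge = 8.75% → £28.34
Storage bin £16.31: all other tangible goods → 7.25% → £1.18
Acetaminophen (200 ct) £8.01: OTC medicine → 5.5% → £0.44
Laundry detergent £16.64: all other tangible goods → 7.25% → £1.21
Laptop £1875.06: electronics → 5.25% + 3.5% surcharge = 8.75% → £164.07
Allergy tablets £18.78: OTC medicine → 5.5% → £1.03
Cough syrup £9.17: OTC medicine → 5.5% → £0.50
Eye drops £9.27: OTC medicine → 5.5% → £0.51
Spiral notebook £4.20: all other tangible goods → 7.25% → £0.30
Subtotal = £2290.16; tax = £198.07; total due = £2488.23

£2488.23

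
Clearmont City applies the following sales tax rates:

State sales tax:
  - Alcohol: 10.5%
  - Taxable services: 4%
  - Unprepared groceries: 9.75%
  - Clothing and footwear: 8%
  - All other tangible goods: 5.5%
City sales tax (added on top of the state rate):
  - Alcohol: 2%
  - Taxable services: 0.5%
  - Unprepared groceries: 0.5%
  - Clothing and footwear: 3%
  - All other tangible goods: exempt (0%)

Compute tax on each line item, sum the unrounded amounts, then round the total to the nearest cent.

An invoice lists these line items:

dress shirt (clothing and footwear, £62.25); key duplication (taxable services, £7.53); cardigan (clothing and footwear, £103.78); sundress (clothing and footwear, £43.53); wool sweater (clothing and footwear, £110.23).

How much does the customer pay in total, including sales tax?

Dress shirt £62.25: clothing and footwear → 8% + 3% city = 11% → £6.8475
Key duplication £7.53: taxable services → 4% + 0.5% city = 4.5% → £0.33885
Cardigan £103.78: clothing and footwear → 8% + 3% city = 11% → £11.4158
Sundress £43.53: clothing and footwear → 8% + 3% city = 11% → £4.7883
Wool sweater £110.23: clothing and footwear → 8% + 3% city = 11% → £12.1253
Subtotal = £327.32; unrounded tax = £35.51575 → £35.52; total due = £362.84

£362.84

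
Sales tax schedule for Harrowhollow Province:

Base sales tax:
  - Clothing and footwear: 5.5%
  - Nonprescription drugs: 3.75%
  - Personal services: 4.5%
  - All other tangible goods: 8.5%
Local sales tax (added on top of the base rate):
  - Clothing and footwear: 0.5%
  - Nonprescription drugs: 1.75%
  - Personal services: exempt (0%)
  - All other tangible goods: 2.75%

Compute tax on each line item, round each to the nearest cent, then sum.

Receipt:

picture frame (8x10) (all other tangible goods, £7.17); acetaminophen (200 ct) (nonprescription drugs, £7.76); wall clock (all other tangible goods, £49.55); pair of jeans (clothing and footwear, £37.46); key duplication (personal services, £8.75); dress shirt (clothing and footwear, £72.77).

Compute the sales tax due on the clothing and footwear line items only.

Pair of jeans £37.46: clothing and footwear → 5.5% + 0.5% local = 6% → £2.25
Dress shirt £72.77: clothing and footwear → 5.5% + 0.5% local = 6% → £4.37
Tax on clothing and footwear = £2.25 + £4.37 = £6.62

£6.62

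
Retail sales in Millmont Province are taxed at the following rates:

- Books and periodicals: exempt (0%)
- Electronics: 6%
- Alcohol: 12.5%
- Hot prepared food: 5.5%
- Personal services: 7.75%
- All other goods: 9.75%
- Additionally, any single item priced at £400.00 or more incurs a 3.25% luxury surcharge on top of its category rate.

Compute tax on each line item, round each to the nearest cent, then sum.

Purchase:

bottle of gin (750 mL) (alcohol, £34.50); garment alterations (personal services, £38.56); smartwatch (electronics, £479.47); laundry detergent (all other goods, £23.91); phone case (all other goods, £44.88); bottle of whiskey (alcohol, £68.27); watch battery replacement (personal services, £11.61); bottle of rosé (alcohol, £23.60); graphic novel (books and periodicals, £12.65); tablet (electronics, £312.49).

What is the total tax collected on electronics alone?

Smartwatch £479.47: electronics → 6% + 3.25% surcharge = 9.25% → £44.35
Tablet £312.49: electronics → 6% → £18.75
Tax on electronics = £44.35 + £18.75 = £63.10

£63.10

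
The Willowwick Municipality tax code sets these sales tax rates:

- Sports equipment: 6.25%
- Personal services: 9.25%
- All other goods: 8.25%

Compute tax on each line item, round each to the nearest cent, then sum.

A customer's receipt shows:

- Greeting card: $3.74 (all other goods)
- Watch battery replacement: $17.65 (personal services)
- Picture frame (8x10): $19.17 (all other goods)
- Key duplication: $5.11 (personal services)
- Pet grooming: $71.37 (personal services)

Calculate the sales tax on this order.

$10.59

Greeting card $3.74: all other goods → 8.25% → $0.31
Watch battery replacement $17.65: personal services → 9.25% → $1.63
Picture frame (8x10) $19.17: all other goods → 8.25% → $1.58
Key duplication $5.11: personal services → 9.25% → $0.47
Pet grooming $71.37: personal services → 9.25% → $6.60
Total tax = $0.31 + $1.63 + $1.58 + $0.47 + $6.60 = $10.59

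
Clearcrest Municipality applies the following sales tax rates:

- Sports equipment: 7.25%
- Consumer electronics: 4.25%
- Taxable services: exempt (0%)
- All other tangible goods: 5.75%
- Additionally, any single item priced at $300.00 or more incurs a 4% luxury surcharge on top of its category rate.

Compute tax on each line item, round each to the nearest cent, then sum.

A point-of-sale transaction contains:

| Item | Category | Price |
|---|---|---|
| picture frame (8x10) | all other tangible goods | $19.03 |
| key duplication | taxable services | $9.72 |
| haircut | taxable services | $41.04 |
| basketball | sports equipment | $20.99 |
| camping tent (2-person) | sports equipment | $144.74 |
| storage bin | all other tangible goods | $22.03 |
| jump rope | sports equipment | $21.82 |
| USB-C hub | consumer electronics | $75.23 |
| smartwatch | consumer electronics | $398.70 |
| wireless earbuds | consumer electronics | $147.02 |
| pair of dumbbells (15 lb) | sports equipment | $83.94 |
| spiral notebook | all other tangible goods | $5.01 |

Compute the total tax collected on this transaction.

Picture frame (8x10) $19.03: all other tangible goods → 5.75% → $1.09
Key duplication $9.72: taxable services → 0% → $0.00
Haircut $41.04: taxable services → 0% → $0.00
Basketball $20.99: sports equipment → 7.25% → $1.52
Camping tent (2-person) $144.74: sports equipment → 7.25% → $10.49
Storage bin $22.03: all other tangible goods → 5.75% → $1.27
Jump rope $21.82: sports equipment → 7.25% → $1.58
USB-C hub $75.23: consumer electronics → 4.25% → $3.20
Smartwatch $398.70: consumer electronics → 4.25% + 4% surcharge = 8.25% → $32.89
Wireless earbuds $147.02: consumer electronics → 4.25% → $6.25
Pair of dumbbells (15 lb) $83.94: sports equipment → 7.25% → $6.09
Spiral notebook $5.01: all other tangible goods → 5.75% → $0.29
Total tax = $1.09 + $1.52 + $10.49 + $1.27 + $1.58 + $3.20 + $32.89 + $6.25 + $6.09 + $0.29 = $64.67

$64.67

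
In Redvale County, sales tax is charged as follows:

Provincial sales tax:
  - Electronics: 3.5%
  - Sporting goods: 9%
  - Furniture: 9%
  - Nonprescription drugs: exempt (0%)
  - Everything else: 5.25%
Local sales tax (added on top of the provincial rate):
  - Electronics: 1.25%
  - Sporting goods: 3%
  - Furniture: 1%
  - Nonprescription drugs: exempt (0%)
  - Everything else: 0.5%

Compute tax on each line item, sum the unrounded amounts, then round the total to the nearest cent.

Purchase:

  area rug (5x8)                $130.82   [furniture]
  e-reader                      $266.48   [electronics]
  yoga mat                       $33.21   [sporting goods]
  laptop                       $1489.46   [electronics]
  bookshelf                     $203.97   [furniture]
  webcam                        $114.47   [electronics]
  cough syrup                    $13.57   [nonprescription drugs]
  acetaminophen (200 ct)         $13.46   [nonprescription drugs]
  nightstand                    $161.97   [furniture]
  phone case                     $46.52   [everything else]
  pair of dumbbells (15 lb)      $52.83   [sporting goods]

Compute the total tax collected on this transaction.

$151.52

Area rug (5x8) $130.82: furniture → 9% + 1% local = 10% → $13.082
E-reader $266.48: electronics → 3.5% + 1.25% local = 4.75% → $12.6578
Yoga mat $33.21: sporting goods → 9% + 3% local = 12% → $3.9852
Laptop $1489.46: electronics → 3.5% + 1.25% local = 4.75% → $70.74935
Bookshelf $203.97: furniture → 9% + 1% local = 10% → $20.397
Webcam $114.47: electronics → 3.5% + 1.25% local = 4.75% → $5.437325
Cough syrup $13.57: nonprescription drugs → 0% + 0% local = 0% → $0.00
Acetaminophen (200 ct) $13.46: nonprescription drugs → 0% + 0% local = 0% → $0.00
Nightstand $161.97: furniture → 9% + 1% local = 10% → $16.197
Phone case $46.52: everything else → 5.25% + 0.5% local = 5.75% → $2.6749
Pair of dumbbells (15 lb) $52.83: sporting goods → 9% + 3% local = 12% → $6.3396
Unrounded tax sum = $151.520175 → $151.52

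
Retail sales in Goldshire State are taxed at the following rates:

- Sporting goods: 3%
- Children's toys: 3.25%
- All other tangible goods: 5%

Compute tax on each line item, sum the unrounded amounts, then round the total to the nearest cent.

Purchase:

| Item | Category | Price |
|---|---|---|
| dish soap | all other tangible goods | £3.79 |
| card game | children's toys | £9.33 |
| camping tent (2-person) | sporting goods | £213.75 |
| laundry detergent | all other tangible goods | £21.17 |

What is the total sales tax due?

Dish soap £3.79: all other tangible goods → 5% → £0.1895
Card game £9.33: children's toys → 3.25% → £0.303225
Camping tent (2-person) £213.75: sporting goods → 3% → £6.4125
Laundry detergent £21.17: all other tangible goods → 5% → £1.0585
Unrounded tax sum = £7.963725 → £7.96

£7.96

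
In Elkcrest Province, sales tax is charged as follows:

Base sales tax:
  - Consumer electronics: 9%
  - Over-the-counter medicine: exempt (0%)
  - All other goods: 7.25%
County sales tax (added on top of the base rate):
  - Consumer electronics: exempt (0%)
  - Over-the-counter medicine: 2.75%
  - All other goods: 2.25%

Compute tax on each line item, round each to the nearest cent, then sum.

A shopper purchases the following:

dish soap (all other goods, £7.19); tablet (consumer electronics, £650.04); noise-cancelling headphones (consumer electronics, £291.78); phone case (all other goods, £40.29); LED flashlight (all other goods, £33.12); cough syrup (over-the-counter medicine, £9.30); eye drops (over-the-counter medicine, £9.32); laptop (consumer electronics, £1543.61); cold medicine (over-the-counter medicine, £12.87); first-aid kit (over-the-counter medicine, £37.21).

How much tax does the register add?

£233.23

Dish soap £7.19: all other goods → 7.25% + 2.25% county = 9.5% → £0.68
Tablet £650.04: consumer electronics → 9% + 0% county = 9% → £58.50
Noise-cancelling headphones £291.78: consumer electronics → 9% + 0% county = 9% → £26.26
Phone case £40.29: all other goods → 7.25% + 2.25% county = 9.5% → £3.83
LED flashlight £33.12: all other goods → 7.25% + 2.25% county = 9.5% → £3.15
Cough syrup £9.30: over-the-counter medicine → 0% + 2.75% county = 2.75% → £0.26
Eye drops £9.32: over-the-counter medicine → 0% + 2.75% county = 2.75% → £0.26
Laptop £1543.61: consumer electronics → 9% + 0% county = 9% → £138.92
Cold medicine £12.87: over-the-counter medicine → 0% + 2.75% county = 2.75% → £0.35
First-aid kit £37.21: over-the-counter medicine → 0% + 2.75% county = 2.75% → £1.02
Total tax = £0.68 + £58.50 + £26.26 + £3.83 + £3.15 + £0.26 + £0.26 + £138.92 + £0.35 + £1.02 = £233.23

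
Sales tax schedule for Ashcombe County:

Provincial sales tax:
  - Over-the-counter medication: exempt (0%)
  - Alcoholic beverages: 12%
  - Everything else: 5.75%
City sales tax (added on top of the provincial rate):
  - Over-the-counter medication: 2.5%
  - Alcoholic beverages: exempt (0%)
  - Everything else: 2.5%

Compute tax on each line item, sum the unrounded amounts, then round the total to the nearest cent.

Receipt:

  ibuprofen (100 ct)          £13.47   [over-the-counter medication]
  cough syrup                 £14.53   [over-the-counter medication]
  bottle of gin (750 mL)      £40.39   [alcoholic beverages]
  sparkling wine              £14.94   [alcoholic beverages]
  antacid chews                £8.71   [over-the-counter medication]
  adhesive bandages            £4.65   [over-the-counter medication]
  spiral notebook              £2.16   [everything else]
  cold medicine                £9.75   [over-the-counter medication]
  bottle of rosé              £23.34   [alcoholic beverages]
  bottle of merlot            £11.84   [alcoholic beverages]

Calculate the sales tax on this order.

£12.32

Ibuprofen (100 ct) £13.47: over-the-counter medication → 0% + 2.5% city = 2.5% → £0.33675
Cough syrup £14.53: over-the-counter medication → 0% + 2.5% city = 2.5% → £0.36325
Bottle of gin (750 mL) £40.39: alcoholic beverages → 12% + 0% city = 12% → £4.8468
Sparkling wine £14.94: alcoholic beverages → 12% + 0% city = 12% → £1.7928
Antacid chews £8.71: over-the-counter medication → 0% + 2.5% city = 2.5% → £0.21775
Adhesive bandages £4.65: over-the-counter medication → 0% + 2.5% city = 2.5% → £0.11625
Spiral notebook £2.16: everything else → 5.75% + 2.5% city = 8.25% → £0.1782
Cold medicine £9.75: over-the-counter medication → 0% + 2.5% city = 2.5% → £0.24375
Bottle of rosé £23.34: alcoholic beverages → 12% + 0% city = 12% → £2.8008
Bottle of merlot £11.84: alcoholic beverages → 12% + 0% city = 12% → £1.4208
Unrounded tax sum = £12.31715 → £12.32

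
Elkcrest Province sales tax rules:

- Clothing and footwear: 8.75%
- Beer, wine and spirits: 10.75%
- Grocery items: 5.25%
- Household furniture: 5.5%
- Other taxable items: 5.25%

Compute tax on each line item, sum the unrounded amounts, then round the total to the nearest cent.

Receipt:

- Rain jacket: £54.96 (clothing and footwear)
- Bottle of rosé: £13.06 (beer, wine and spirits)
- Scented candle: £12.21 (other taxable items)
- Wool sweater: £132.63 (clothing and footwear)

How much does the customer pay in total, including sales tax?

Rain jacket £54.96: clothing and footwear → 8.75% → £4.809
Bottle of rosé £13.06: beer, wine and spirits → 10.75% → £1.40395
Scented candle £12.21: other taxable items → 5.25% → £0.641025
Wool sweater £132.63: clothing and footwear → 8.75% → £11.605125
Subtotal = £212.86; unrounded tax = £18.4591 → £18.46; total due = £231.32

£231.32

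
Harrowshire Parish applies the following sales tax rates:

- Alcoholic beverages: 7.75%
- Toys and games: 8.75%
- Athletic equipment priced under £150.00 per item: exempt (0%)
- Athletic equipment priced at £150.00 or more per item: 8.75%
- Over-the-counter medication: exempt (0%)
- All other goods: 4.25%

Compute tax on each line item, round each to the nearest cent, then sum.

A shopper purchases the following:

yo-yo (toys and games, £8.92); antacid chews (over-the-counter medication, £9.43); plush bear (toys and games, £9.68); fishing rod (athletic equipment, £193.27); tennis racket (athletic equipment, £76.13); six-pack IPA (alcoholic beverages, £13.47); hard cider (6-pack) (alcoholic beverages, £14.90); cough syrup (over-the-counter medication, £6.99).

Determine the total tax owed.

£20.73

Yo-yo £8.92: toys and games → 8.75% → £0.78
Antacid chews £9.43: over-the-counter medication → 0% → £0.00
Plush bear £9.68: toys and games → 8.75% → £0.85
Fishing rod £193.27: athletic equipment, £150.00 or more → 8.75% → £16.91
Tennis racket £76.13: athletic equipment, under £150.00 → 0% → £0.00
Six-pack IPA £13.47: alcoholic beverages → 7.75% → £1.04
Hard cider (6-pack) £14.90: alcoholic beverages → 7.75% → £1.15
Cough syrup £6.99: over-the-counter medication → 0% → £0.00
Total tax = £0.78 + £0.85 + £16.91 + £1.04 + £1.15 = £20.73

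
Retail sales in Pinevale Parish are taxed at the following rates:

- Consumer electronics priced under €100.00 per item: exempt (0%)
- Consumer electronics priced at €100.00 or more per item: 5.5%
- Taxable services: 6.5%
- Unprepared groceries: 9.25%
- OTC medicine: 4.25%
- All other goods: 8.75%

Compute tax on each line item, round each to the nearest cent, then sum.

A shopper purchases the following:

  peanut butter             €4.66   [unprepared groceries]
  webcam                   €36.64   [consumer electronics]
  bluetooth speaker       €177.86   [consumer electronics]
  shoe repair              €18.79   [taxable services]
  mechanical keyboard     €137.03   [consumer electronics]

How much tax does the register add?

€18.97

Peanut butter €4.66: unprepared groceries → 9.25% → €0.43
Webcam €36.64: consumer electronics, under €100.00 → 0% → €0.00
Bluetooth speaker €177.86: consumer electronics, €100.00 or more → 5.5% → €9.78
Shoe repair €18.79: taxable services → 6.5% → €1.22
Mechanical keyboard €137.03: consumer electronics, €100.00 or more → 5.5% → €7.54
Total tax = €0.43 + €9.78 + €1.22 + €7.54 = €18.97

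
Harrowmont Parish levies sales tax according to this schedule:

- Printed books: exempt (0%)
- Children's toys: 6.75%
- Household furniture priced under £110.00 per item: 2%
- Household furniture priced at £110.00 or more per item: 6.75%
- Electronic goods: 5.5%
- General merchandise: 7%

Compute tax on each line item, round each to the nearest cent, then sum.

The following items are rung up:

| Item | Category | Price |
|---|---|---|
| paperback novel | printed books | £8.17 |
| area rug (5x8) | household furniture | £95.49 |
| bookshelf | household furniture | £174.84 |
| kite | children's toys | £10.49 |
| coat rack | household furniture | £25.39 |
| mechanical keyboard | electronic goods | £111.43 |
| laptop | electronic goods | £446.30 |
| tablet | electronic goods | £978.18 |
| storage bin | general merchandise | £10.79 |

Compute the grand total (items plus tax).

£1961.25

Paperback novel £8.17: printed books → 0% → £0.00
Area rug (5x8) £95.49: household furniture, under £110.00 → 2% → £1.91
Bookshelf £174.84: household furniture, £110.00 or more → 6.75% → £11.80
Kite £10.49: children's toys → 6.75% → £0.71
Coat rack £25.39: household furniture, under £110.00 → 2% → £0.51
Mechanical keyboard £111.43: electronic goods → 5.5% → £6.13
Laptop £446.30: electronic goods → 5.5% → £24.55
Tablet £978.18: electronic goods → 5.5% → £53.80
Storage bin £10.79: general merchandise → 7% → £0.76
Subtotal = £1861.08; tax = £100.17; total due = £1961.25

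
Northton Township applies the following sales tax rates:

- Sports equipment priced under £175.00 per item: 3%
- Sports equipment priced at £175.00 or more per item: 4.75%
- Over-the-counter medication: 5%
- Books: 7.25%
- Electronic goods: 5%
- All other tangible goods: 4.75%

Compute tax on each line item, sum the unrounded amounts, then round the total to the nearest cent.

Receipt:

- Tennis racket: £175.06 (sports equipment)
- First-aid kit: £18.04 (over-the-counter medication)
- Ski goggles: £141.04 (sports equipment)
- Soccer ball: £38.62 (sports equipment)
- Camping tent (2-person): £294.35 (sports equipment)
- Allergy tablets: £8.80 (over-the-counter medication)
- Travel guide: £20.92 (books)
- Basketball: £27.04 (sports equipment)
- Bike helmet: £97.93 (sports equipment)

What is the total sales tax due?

Tennis racket £175.06: sports equipment, £175.00 or more → 4.75% → £8.31535
First-aid kit £18.04: over-the-counter medication → 5% → £0.902
Ski goggles £141.04: sports equipment, under £175.00 → 3% → £4.2312
Soccer ball £38.62: sports equipment, under £175.00 → 3% → £1.1586
Camping tent (2-person) £294.35: sports equipment, £175.00 or more → 4.75% → £13.981625
Allergy tablets £8.80: over-the-counter medication → 5% → £0.44
Travel guide £20.92: books → 7.25% → £1.5167
Basketball £27.04: sports equipment, under £175.00 → 3% → £0.8112
Bike helmet £97.93: sports equipment, under £175.00 → 3% → £2.9379
Unrounded tax sum = £34.294575 → £34.29

£34.29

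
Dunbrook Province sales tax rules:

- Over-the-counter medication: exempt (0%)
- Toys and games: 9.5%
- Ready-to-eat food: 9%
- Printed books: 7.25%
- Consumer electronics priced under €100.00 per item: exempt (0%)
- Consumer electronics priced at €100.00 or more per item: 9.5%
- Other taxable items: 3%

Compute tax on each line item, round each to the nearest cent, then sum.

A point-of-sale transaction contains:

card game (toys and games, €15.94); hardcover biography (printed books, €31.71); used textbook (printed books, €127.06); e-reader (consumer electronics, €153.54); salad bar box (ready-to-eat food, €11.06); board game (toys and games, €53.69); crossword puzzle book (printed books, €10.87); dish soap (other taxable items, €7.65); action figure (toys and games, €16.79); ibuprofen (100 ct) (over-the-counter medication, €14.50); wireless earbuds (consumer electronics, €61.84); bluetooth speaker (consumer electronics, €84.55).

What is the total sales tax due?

Card game €15.94: toys and games → 9.5% → €1.51
Hardcover biography €31.71: printed books → 7.25% → €2.30
Used textbook €127.06: printed books → 7.25% → €9.21
E-reader €153.54: consumer electronics, €100.00 or more → 9.5% → €14.59
Salad bar box €11.06: ready-to-eat food → 9% → €1.00
Board game €53.69: toys and games → 9.5% → €5.10
Crossword puzzle book €10.87: printed books → 7.25% → €0.79
Dish soap €7.65: other taxable items → 3% → €0.23
Action figure €16.79: toys and games → 9.5% → €1.60
Ibuprofen (100 ct) €14.50: over-the-counter medication → 0% → €0.00
Wireless earbuds €61.84: consumer electronics, under €100.00 → 0% → €0.00
Bluetooth speaker €84.55: consumer electronics, under €100.00 → 0% → €0.00
Total tax = €1.51 + €2.30 + €9.21 + €14.59 + €1.00 + €5.10 + €0.79 + €0.23 + €1.60 = €36.33

€36.33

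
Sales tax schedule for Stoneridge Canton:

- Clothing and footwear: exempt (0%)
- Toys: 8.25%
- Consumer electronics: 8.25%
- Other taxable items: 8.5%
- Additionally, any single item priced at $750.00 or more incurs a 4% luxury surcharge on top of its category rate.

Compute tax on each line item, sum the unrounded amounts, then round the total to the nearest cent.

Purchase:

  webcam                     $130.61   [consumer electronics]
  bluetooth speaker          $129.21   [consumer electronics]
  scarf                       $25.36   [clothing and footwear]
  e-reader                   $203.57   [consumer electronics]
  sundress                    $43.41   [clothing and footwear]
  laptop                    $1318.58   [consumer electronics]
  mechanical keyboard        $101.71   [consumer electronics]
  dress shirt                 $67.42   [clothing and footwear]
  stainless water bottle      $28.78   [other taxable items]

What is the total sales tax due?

Webcam $130.61: consumer electronics → 8.25% → $10.775325
Bluetooth speaker $129.21: consumer electronics → 8.25% → $10.659825
Scarf $25.36: clothing and footwear → 0% → $0.00
E-reader $203.57: consumer electronics → 8.25% → $16.794525
Sundress $43.41: clothing and footwear → 0% → $0.00
Laptop $1318.58: consumer electronics → 8.25% + 4% surcharge = 12.25% → $161.52605
Mechanical keyboard $101.71: consumer electronics → 8.25% → $8.391075
Dress shirt $67.42: clothing and footwear → 0% → $0.00
Stainless water bottle $28.78: other taxable items → 8.5% → $2.4463
Unrounded tax sum = $210.5931 → $210.59

$210.59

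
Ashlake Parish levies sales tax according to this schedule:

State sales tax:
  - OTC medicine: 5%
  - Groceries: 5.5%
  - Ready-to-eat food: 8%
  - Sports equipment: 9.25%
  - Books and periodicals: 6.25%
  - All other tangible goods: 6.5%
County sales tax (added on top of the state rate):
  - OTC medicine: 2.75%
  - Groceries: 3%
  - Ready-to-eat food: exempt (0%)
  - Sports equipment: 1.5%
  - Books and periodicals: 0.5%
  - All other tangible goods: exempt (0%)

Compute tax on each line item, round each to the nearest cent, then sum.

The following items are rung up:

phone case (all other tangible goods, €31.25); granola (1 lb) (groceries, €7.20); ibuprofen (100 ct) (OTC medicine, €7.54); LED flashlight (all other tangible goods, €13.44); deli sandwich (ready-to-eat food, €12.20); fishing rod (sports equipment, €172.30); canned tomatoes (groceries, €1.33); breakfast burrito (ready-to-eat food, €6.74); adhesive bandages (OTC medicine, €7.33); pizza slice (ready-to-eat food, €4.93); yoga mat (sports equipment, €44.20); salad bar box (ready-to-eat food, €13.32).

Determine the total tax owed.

€31.02

Phone case €31.25: all other tangible goods → 6.5% + 0% county = 6.5% → €2.03
Granola (1 lb) €7.20: groceries → 5.5% + 3% county = 8.5% → €0.61
Ibuprofen (100 ct) €7.54: OTC medicine → 5% + 2.75% county = 7.75% → €0.58
LED flashlight €13.44: all other tangible goods → 6.5% + 0% county = 6.5% → €0.87
Deli sandwich €12.20: ready-to-eat food → 8% + 0% county = 8% → €0.98
Fishing rod €172.30: sports equipment → 9.25% + 1.5% county = 10.75% → €18.52
Canned tomatoes €1.33: groceries → 5.5% + 3% county = 8.5% → €0.11
Breakfast burrito €6.74: ready-to-eat food → 8% + 0% county = 8% → €0.54
Adhesive bandages €7.33: OTC medicine → 5% + 2.75% county = 7.75% → €0.57
Pizza slice €4.93: ready-to-eat food → 8% + 0% county = 8% → €0.39
Yoga mat €44.20: sports equipment → 9.25% + 1.5% county = 10.75% → €4.75
Salad bar box €13.32: ready-to-eat food → 8% + 0% county = 8% → €1.07
Total tax = €2.03 + €0.61 + €0.58 + €0.87 + €0.98 + €18.52 + €0.11 + €0.54 + €0.57 + €0.39 + €4.75 + €1.07 = €31.02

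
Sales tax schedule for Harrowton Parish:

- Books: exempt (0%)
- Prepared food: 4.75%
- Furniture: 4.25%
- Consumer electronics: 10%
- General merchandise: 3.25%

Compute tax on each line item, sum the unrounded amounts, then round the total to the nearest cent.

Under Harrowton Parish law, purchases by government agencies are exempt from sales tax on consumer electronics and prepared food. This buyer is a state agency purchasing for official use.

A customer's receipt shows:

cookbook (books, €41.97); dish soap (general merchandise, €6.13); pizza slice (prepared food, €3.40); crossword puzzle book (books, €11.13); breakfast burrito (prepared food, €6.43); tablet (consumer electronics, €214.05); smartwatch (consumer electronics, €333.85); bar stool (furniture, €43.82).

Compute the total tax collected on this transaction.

€2.06

Cookbook €41.97: books → 0% → €0.00
Dish soap €6.13: general merchandise → 3.25% → €0.199225
Pizza slice €3.40: prepared food, buyer-exempt → 0% → €0.00
Crossword puzzle book €11.13: books → 0% → €0.00
Breakfast burrito €6.43: prepared food, buyer-exempt → 0% → €0.00
Tablet €214.05: consumer electronics, buyer-exempt → 0% → €0.00
Smartwatch €333.85: consumer electronics, buyer-exempt → 0% → €0.00
Bar stool €43.82: furniture → 4.25% → €1.86235
Unrounded tax sum = €2.061575 → €2.06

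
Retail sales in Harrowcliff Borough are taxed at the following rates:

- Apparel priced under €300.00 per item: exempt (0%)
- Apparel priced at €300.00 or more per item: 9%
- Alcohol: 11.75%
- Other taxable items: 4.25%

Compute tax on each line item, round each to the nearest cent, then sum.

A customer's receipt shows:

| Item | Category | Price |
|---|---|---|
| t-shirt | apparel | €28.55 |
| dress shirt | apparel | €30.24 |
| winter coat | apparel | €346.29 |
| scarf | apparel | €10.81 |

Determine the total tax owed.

€31.17

T-shirt €28.55: apparel, under €300.00 → 0% → €0.00
Dress shirt €30.24: apparel, under €300.00 → 0% → €0.00
Winter coat €346.29: apparel, €300.00 or more → 9% → €31.17
Scarf €10.81: apparel, under €300.00 → 0% → €0.00
Total tax = €31.17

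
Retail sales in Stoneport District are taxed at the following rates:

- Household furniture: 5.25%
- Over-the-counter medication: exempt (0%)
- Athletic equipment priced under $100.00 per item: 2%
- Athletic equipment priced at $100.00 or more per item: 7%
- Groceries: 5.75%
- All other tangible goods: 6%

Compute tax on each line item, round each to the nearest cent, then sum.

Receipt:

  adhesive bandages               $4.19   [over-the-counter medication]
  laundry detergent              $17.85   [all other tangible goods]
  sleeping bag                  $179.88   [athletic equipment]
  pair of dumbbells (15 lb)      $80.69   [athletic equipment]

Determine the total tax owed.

Adhesive bandages $4.19: over-the-counter medication → 0% → $0.00
Laundry detergent $17.85: all other tangible goods → 6% → $1.07
Sleeping bag $179.88: athletic equipment, $100.00 or more → 7% → $12.59
Pair of dumbbells (15 lb) $80.69: athletic equipment, under $100.00 → 2% → $1.61
Total tax = $1.07 + $12.59 + $1.61 = $15.27

$15.27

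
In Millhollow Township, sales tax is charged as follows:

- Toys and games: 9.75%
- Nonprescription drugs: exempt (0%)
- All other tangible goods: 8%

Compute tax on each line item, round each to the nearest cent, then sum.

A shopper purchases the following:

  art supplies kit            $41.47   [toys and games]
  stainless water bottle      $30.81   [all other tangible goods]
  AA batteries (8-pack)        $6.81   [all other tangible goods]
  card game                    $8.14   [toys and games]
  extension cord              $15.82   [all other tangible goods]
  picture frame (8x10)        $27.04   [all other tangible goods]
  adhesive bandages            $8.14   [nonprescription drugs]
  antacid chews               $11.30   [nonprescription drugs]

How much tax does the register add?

$11.26

Art supplies kit $41.47: toys and games → 9.75% → $4.04
Stainless water bottle $30.81: all other tangible goods → 8% → $2.46
AA batteries (8-pack) $6.81: all other tangible goods → 8% → $0.54
Card game $8.14: toys and games → 9.75% → $0.79
Extension cord $15.82: all other tangible goods → 8% → $1.27
Picture frame (8x10) $27.04: all other tangible goods → 8% → $2.16
Adhesive bandages $8.14: nonprescription drugs → 0% → $0.00
Antacid chews $11.30: nonprescription drugs → 0% → $0.00
Total tax = $4.04 + $2.46 + $0.54 + $0.79 + $1.27 + $2.16 = $11.26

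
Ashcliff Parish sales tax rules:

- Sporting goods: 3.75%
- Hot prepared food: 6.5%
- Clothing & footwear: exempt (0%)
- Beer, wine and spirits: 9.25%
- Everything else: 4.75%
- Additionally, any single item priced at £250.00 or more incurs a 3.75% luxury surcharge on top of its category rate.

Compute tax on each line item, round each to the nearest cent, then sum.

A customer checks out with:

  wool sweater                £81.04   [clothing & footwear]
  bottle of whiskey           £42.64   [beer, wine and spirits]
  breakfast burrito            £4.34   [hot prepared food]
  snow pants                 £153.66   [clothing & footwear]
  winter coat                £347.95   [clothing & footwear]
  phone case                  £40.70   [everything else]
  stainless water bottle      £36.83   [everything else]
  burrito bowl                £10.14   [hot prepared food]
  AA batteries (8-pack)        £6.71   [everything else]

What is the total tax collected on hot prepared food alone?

Breakfast burrito £4.34: hot prepared food → 6.5% → £0.28
Burrito bowl £10.14: hot prepared food → 6.5% → £0.66
Tax on hot prepared food = £0.28 + £0.66 = £0.94

£0.94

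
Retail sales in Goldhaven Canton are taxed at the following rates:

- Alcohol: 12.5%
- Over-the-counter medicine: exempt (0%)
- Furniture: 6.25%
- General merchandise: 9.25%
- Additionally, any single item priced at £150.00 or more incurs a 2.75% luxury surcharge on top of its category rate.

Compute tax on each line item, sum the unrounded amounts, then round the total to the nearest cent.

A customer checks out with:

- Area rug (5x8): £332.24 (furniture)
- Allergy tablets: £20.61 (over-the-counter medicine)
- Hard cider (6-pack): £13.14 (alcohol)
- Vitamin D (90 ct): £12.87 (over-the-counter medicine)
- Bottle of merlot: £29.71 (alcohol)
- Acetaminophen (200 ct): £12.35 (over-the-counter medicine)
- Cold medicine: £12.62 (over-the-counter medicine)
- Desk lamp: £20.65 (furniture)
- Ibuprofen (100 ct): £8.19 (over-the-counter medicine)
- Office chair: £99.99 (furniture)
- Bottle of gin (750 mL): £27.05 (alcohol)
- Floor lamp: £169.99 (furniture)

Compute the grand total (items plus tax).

£820.89

Area rug (5x8) £332.24: furniture → 6.25% + 2.75% surcharge = 9% → £29.9016
Allergy tablets £20.61: over-the-counter medicine → 0% → £0.00
Hard cider (6-pack) £13.14: alcohol → 12.5% → £1.6425
Vitamin D (90 ct) £12.87: over-the-counter medicine → 0% → £0.00
Bottle of merlot £29.71: alcohol → 12.5% → £3.71375
Acetaminophen (200 ct) £12.35: over-the-counter medicine → 0% → £0.00
Cold medicine £12.62: over-the-counter medicine → 0% → £0.00
Desk lamp £20.65: furniture → 6.25% → £1.290625
Ibuprofen (100 ct) £8.19: over-the-counter medicine → 0% → £0.00
Office chair £99.99: furniture → 6.25% → £6.249375
Bottle of gin (750 mL) £27.05: alcohol → 12.5% → £3.38125
Floor lamp £169.99: furniture → 6.25% + 2.75% surcharge = 9% → £15.2991
Subtotal = £759.41; unrounded tax = £61.4782 → £61.48; total due = £820.89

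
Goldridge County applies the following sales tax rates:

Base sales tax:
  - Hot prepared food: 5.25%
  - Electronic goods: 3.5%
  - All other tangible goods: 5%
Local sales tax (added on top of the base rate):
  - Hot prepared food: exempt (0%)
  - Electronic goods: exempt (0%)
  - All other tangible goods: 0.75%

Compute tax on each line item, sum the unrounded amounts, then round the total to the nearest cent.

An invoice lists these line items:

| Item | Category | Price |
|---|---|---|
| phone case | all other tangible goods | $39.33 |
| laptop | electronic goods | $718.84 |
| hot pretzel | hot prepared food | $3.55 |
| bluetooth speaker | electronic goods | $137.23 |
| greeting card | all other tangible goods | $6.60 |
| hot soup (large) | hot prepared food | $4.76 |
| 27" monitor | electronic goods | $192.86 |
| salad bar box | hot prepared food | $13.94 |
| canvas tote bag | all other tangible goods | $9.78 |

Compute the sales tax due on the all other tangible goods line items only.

$3.20

Phone case $39.33: all other tangible goods → 5% + 0.75% local = 5.75% → $2.261475
Greeting card $6.60: all other tangible goods → 5% + 0.75% local = 5.75% → $0.3795
Canvas tote bag $9.78: all other tangible goods → 5% + 0.75% local = 5.75% → $0.56235
Tax on all other tangible goods: unrounded sum = $3.203325 → $3.20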